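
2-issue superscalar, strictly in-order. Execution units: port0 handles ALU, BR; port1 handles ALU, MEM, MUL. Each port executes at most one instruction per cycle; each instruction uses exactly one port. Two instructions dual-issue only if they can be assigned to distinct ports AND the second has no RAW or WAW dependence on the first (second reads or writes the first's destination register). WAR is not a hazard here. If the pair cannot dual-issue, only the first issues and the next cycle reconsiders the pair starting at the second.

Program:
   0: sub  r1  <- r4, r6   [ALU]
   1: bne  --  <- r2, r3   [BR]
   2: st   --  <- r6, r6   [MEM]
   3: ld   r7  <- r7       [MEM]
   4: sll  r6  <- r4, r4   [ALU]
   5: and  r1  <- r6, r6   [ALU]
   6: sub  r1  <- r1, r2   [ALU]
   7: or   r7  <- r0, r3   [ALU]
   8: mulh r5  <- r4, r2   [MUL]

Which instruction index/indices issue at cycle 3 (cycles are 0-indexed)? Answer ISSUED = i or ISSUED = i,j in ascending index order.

ISSUED = 5

  cy0 -> i0/i1 (sub.ALU;bne.BR) 2-wide
  cy1 -> i2 (st.MEM) no-port MEM/MEM
  cy2 -> i3/i4 (ld.MEM;sll.ALU) 2-wide
  cy3 -> i5 (and.ALU) RAW+WAW r1
  cy4 -> i6/i7 (sub.ALU;or.ALU) 2-wide
  cy5 -> i8 (mulh.MUL) tail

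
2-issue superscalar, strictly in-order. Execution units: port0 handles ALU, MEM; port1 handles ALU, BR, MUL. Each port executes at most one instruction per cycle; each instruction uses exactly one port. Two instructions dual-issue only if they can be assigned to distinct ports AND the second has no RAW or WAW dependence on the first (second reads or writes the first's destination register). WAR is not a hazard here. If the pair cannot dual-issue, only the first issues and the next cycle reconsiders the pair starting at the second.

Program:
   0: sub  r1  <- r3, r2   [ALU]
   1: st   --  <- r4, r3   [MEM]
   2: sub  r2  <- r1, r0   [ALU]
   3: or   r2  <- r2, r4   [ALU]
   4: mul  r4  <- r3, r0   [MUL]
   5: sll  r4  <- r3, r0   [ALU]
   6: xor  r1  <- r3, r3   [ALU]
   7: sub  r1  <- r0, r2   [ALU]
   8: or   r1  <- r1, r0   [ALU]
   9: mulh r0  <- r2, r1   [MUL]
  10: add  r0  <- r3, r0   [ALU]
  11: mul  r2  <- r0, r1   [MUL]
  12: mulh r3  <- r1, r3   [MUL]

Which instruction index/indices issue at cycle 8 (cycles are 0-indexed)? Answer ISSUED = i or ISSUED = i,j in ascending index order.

[0] i0+i1  sub.ALU/st.MEM  -- 2-wide
[1] i2  sub.ALU  -- RAW+WAW r2
[2] i3+i4  or.ALU/mul.MUL  -- 2-wide
[3] i5+i6  sll.ALU/xor.ALU  -- 2-wide
[4] i7  sub.ALU  -- RAW+WAW r1
[5] i8  or.ALU  -- RAW r1
[6] i9  mulh.MUL  -- RAW+WAW r0
[7] i10  add.ALU  -- RAW r0
[8] i11  mul.MUL  -- no-port MUL/MUL
[9] i12  mulh.MUL  -- tail

ISSUED = 11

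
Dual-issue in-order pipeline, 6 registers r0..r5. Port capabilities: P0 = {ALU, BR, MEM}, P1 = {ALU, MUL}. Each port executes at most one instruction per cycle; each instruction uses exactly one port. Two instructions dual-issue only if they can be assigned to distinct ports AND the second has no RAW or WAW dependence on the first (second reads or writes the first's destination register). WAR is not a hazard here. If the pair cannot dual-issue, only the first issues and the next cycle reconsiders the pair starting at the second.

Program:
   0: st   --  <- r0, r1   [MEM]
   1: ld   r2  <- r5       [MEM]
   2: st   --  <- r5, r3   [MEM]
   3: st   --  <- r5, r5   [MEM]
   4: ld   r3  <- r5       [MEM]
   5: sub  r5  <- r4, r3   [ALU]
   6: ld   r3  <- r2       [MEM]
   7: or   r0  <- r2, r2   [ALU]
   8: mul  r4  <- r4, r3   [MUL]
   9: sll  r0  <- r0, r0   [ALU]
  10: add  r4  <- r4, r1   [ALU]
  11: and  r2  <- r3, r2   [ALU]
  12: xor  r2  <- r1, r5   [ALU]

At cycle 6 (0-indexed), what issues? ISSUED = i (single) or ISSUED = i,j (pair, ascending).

#0 head=0: st.MEM i0 no-port MEM/MEM
#1 head=1: ld.MEM i1 no-port MEM/MEM
#2 head=2: st.MEM i2 no-port MEM/MEM
#3 head=3: st.MEM i3 no-port MEM/MEM
#4 head=4: ld.MEM i4 RAW r3
#5 head=5: sub.ALU+ld.MEM i5/i6 dual
#6 head=7: or.ALU+mul.MUL i7/i8 dual
#7 head=9: sll.ALU+add.ALU i9/i10 dual
#8 head=11: and.ALU i11 WAW r2
#9 head=12: xor.ALU i12 tail

ISSUED = 7,8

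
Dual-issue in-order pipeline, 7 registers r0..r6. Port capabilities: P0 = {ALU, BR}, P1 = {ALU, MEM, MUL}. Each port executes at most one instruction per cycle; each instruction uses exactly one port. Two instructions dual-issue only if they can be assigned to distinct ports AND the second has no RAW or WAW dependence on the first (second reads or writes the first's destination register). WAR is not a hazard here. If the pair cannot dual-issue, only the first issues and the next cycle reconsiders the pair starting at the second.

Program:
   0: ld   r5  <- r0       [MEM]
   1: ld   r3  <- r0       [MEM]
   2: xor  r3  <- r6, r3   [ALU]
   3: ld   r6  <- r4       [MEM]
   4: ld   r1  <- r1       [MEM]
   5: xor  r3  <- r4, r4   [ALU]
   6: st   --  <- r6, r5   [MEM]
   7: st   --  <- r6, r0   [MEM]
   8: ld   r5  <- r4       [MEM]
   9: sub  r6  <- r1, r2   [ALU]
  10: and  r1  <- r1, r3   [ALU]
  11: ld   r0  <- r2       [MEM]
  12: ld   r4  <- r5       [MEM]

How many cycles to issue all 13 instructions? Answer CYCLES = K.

CYCLES = 9

t=0 i0:ld.MEM ; no-port MEM/MEM
t=1 i1:ld.MEM ; RAW+WAW r3
t=2 i2,i3:xor.ALU;ld.MEM ; 2-wide
t=3 i4,i5:ld.MEM;xor.ALU ; 2-wide
t=4 i6:st.MEM ; no-port MEM/MEM
t=5 i7:st.MEM ; no-port MEM/MEM
t=6 i8,i9:ld.MEM;sub.ALU ; 2-wide
t=7 i10,i11:and.ALU;ld.MEM ; 2-wide
t=8 i12:ld.MEM ; tail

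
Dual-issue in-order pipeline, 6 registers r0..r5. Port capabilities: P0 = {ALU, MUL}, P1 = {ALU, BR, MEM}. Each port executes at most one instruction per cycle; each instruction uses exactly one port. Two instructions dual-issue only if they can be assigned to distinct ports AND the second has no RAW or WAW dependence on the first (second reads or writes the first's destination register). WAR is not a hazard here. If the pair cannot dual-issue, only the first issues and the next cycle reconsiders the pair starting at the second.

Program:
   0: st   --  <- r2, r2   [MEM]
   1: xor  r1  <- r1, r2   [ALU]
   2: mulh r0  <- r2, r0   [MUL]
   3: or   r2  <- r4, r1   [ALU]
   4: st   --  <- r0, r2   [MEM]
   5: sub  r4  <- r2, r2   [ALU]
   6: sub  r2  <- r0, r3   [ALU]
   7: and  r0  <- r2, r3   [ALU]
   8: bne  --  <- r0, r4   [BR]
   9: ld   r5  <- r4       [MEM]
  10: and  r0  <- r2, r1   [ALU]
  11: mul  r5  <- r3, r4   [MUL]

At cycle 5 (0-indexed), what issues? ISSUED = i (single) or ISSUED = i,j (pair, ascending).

[0] i0/i1  st xor  -- pair
[1] i2/i3  mulh or  -- pair
[2] i4/i5  st sub  -- pair
[3] i6  sub  -- RAW r2
[4] i7  and  -- RAW r0
[5] i8  bne  -- no-port BR/MEM
[6] i9/i10  ld and  -- pair
[7] i11  mul  -- tail

ISSUED = 8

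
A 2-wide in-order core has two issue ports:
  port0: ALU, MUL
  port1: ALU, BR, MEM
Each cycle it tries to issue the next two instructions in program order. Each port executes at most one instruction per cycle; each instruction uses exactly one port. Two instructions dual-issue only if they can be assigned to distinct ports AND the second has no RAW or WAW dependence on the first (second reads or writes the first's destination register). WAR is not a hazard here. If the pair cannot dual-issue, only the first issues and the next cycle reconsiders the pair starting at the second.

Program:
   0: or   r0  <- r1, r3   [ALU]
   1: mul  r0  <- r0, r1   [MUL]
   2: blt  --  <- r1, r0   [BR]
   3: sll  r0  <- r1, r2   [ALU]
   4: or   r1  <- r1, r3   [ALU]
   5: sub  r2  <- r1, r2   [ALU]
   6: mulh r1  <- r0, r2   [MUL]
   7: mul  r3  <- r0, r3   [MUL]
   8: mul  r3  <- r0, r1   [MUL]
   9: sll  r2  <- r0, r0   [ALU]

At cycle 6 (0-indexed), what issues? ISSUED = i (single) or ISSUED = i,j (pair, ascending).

ISSUED = 7

[0] i0  or.ALU  -- RAW+WAW r0
[1] i1  mul.MUL  -- RAW r0
[2] i2+i3  blt.BR sll.ALU  -- pair
[3] i4  or.ALU  -- RAW r1
[4] i5  sub.ALU  -- RAW r2
[5] i6  mulh.MUL  -- no-port MUL/MUL
[6] i7  mul.MUL  -- no-port MUL/MUL
[7] i8+i9  mul.MUL sll.ALU  -- pair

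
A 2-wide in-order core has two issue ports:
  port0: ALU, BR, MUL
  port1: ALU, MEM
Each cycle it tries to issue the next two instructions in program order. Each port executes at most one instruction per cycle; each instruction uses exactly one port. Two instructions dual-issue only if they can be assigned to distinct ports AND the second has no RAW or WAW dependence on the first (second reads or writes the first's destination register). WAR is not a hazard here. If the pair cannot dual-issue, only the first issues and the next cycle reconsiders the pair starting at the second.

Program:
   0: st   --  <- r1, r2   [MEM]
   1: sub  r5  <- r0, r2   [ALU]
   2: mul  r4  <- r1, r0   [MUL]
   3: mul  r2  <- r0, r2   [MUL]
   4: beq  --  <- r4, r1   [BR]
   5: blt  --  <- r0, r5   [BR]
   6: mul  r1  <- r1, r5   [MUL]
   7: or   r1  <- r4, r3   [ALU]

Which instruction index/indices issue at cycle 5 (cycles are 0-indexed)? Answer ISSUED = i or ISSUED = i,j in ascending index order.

ISSUED = 6

#0 head=0: st.MEM sub.ALU i0/i1 dual
#1 head=2: mul.MUL i2 no-port MUL/MUL
#2 head=3: mul.MUL i3 no-port MUL/BR
#3 head=4: beq.BR i4 no-port BR/BR
#4 head=5: blt.BR i5 no-port BR/MUL
#5 head=6: mul.MUL i6 WAW r1
#6 head=7: or.ALU i7 tail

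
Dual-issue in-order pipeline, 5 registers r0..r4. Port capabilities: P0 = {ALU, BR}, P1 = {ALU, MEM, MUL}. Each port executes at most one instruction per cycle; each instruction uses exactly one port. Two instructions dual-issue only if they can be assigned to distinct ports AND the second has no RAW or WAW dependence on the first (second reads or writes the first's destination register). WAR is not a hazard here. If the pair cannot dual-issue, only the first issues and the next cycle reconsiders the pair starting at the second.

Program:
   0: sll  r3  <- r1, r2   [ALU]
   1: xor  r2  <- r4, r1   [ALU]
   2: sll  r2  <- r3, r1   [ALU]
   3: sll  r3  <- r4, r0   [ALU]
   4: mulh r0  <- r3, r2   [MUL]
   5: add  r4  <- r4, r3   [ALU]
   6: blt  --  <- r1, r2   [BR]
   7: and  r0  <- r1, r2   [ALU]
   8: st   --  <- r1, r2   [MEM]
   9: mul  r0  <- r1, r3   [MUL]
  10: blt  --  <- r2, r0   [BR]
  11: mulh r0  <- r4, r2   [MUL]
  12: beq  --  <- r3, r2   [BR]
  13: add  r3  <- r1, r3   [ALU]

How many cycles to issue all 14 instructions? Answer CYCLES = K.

CYCLES = 8

c0: i0&i1 sll.ALU/xor.ALU  dual
c1: i2&i3 sll.ALU/sll.ALU  dual
c2: i4&i5 mulh.MUL/add.ALU  dual
c3: i6&i7 blt.BR/and.ALU  dual
c4: i8 st.MEM  no-port MEM/MUL
c5: i9 mul.MUL  RAW r0
c6: i10&i11 blt.BR/mulh.MUL  dual
c7: i12&i13 beq.BR/add.ALU  dual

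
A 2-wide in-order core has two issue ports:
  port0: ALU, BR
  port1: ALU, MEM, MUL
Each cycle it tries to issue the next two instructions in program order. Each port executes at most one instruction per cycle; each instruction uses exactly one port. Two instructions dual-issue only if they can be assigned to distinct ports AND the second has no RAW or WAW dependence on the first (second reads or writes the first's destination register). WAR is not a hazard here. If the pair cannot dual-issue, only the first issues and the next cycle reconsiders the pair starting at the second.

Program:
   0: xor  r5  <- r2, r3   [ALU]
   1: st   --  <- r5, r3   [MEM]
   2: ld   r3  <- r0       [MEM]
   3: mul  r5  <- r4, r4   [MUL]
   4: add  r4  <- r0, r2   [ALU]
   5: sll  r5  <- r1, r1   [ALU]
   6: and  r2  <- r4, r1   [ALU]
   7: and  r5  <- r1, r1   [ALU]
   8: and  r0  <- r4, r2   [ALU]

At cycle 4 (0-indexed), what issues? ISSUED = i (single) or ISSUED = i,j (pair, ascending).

#0 head=0: xor i0 RAW r5
#1 head=1: st i1 no-port MEM/MEM
#2 head=2: ld i2 no-port MEM/MUL
#3 head=3: mul/add i3,i4 dual
#4 head=5: sll/and i5,i6 dual
#5 head=7: and/and i7,i8 dual

ISSUED = 5,6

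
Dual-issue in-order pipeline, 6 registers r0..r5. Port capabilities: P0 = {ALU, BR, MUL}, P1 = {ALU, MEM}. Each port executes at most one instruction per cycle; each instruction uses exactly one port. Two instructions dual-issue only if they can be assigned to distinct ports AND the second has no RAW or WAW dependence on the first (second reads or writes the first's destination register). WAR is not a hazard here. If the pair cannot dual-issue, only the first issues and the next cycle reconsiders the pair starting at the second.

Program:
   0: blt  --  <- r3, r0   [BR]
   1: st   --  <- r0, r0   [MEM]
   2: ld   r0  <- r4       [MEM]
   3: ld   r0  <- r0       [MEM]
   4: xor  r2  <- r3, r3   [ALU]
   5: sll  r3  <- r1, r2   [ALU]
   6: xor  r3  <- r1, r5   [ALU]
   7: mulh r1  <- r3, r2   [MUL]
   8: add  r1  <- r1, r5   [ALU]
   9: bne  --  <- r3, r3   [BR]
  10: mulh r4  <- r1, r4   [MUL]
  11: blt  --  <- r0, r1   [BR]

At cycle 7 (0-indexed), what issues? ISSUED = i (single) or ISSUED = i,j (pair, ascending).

ISSUED = 10

c0: i0/i1 blt+st  2-wide
c1: i2 ld  no-port MEM/MEM
c2: i3/i4 ld+xor  2-wide
c3: i5 sll  WAW r3
c4: i6 xor  RAW r3
c5: i7 mulh  RAW+WAW r1
c6: i8/i9 add+bne  2-wide
c7: i10 mulh  no-port MUL/BR
c8: i11 blt  tail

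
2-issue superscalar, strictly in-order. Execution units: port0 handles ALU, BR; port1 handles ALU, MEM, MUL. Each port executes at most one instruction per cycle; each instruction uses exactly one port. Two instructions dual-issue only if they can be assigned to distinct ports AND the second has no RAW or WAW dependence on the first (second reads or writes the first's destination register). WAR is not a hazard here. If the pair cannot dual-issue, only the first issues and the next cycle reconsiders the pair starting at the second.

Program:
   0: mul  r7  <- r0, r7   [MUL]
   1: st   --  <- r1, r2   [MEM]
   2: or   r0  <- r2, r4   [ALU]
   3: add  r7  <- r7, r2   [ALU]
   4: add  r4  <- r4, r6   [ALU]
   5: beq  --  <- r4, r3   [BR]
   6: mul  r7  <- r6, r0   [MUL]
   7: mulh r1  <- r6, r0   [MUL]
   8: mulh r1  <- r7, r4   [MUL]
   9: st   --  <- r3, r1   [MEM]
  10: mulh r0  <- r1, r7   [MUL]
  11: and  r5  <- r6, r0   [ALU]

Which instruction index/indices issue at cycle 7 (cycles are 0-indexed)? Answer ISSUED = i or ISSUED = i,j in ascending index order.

ISSUED = 10

0. mul.MUL @i0  | no-port MUL/MEM
1. st.MEM+or.ALU @i1&i2  | dual
2. add.ALU+add.ALU @i3&i4  | dual
3. beq.BR+mul.MUL @i5&i6  | dual
4. mulh.MUL @i7  | no-port MUL/MUL
5. mulh.MUL @i8  | no-port MUL/MEM
6. st.MEM @i9  | no-port MEM/MUL
7. mulh.MUL @i10  | RAW r0
8. and.ALU @i11  | tail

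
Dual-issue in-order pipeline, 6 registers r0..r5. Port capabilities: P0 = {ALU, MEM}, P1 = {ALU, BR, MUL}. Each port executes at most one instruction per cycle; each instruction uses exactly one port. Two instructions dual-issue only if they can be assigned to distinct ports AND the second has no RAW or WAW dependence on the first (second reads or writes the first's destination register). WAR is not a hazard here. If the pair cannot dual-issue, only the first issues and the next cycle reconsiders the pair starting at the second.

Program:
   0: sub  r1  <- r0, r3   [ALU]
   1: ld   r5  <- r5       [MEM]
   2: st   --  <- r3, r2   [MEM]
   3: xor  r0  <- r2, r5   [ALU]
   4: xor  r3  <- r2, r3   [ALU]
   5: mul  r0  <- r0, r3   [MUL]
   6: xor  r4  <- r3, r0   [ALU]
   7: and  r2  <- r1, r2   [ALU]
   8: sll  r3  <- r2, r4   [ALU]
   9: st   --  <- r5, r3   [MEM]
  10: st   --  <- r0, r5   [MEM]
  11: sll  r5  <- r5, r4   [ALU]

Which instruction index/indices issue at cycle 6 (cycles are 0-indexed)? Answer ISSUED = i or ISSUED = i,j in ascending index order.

#0 head=0: sub.ALU ld.MEM i0+i1 pair
#1 head=2: st.MEM xor.ALU i2+i3 pair
#2 head=4: xor.ALU i4 RAW r3
#3 head=5: mul.MUL i5 RAW r0
#4 head=6: xor.ALU and.ALU i6+i7 pair
#5 head=8: sll.ALU i8 RAW r3
#6 head=9: st.MEM i9 no-port MEM/MEM
#7 head=10: st.MEM sll.ALU i10+i11 pair

ISSUED = 9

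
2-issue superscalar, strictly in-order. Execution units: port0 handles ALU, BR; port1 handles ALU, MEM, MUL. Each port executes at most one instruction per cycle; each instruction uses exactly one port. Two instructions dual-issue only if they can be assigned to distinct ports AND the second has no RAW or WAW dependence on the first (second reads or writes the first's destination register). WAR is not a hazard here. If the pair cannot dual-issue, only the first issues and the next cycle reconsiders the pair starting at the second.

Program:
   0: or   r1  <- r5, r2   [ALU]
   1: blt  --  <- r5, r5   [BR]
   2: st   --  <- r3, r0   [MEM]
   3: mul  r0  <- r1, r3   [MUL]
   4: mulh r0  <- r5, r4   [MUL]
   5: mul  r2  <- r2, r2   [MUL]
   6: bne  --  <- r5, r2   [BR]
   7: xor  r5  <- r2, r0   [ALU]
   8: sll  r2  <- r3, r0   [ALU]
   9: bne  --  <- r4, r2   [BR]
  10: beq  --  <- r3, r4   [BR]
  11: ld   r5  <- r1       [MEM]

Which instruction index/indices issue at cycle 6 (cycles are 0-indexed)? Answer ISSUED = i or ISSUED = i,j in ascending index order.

  cy0 -> i0,i1 (or.ALU/blt.BR) 2-wide
  cy1 -> i2 (st.MEM) no-port MEM/MUL
  cy2 -> i3 (mul.MUL) no-port MUL/MUL
  cy3 -> i4 (mulh.MUL) no-port MUL/MUL
  cy4 -> i5 (mul.MUL) RAW r2
  cy5 -> i6,i7 (bne.BR/xor.ALU) 2-wide
  cy6 -> i8 (sll.ALU) RAW r2
  cy7 -> i9 (bne.BR) no-port BR/BR
  cy8 -> i10,i11 (beq.BR/ld.MEM) 2-wide

ISSUED = 8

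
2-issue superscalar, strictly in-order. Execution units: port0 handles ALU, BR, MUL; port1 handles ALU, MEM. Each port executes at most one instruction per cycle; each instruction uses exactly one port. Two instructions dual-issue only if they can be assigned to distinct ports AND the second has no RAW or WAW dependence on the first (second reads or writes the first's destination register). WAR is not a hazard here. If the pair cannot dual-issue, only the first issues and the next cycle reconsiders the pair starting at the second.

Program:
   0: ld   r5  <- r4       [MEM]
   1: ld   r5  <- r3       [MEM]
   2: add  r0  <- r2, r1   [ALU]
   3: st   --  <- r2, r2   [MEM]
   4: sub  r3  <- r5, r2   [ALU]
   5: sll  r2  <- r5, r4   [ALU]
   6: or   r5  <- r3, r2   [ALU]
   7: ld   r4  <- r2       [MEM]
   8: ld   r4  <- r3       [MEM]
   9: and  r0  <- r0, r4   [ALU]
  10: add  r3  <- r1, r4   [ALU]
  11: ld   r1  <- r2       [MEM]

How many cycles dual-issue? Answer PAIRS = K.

t=0 i0:ld.MEM ; no-port MEM/MEM
t=1 i1+i2:ld.MEM+add.ALU ; 2-wide
t=2 i3+i4:st.MEM+sub.ALU ; 2-wide
t=3 i5:sll.ALU ; RAW r2
t=4 i6+i7:or.ALU+ld.MEM ; 2-wide
t=5 i8:ld.MEM ; RAW r4
t=6 i9+i10:and.ALU+add.ALU ; 2-wide
t=7 i11:ld.MEM ; tail

PAIRS = 4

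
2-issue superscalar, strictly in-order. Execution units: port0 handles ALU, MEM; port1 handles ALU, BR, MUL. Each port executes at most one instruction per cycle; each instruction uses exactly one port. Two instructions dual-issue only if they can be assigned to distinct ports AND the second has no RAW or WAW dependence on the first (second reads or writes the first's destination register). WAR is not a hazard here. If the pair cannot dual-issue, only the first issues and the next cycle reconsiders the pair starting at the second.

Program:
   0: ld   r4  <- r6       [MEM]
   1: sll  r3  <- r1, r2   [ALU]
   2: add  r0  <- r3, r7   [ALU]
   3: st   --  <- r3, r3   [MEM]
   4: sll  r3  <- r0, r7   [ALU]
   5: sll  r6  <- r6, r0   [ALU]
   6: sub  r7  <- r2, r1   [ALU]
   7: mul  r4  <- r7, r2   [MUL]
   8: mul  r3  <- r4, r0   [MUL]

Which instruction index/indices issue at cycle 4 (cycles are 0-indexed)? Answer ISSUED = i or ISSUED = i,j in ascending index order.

#0 head=0: ld.MEM+sll.ALU i0/i1 dual
#1 head=2: add.ALU+st.MEM i2/i3 dual
#2 head=4: sll.ALU+sll.ALU i4/i5 dual
#3 head=6: sub.ALU i6 RAW r7
#4 head=7: mul.MUL i7 no-port MUL/MUL
#5 head=8: mul.MUL i8 tail

ISSUED = 7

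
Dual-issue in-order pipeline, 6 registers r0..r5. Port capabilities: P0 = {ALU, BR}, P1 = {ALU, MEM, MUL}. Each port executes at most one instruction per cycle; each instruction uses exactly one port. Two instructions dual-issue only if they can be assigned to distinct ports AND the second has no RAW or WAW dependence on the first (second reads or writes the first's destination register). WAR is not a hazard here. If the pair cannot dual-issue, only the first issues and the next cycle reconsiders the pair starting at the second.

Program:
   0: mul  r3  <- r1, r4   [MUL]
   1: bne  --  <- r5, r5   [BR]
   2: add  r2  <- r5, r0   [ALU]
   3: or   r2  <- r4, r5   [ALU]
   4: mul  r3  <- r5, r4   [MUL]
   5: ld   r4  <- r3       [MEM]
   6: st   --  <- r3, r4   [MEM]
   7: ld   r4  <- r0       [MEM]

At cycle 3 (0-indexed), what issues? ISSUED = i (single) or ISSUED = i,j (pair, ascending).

ISSUED = 5

0. mul.MUL/bne.BR @i0/i1  | pair
1. add.ALU @i2  | WAW r2
2. or.ALU/mul.MUL @i3/i4  | pair
3. ld.MEM @i5  | no-port MEM/MEM
4. st.MEM @i6  | no-port MEM/MEM
5. ld.MEM @i7  | tail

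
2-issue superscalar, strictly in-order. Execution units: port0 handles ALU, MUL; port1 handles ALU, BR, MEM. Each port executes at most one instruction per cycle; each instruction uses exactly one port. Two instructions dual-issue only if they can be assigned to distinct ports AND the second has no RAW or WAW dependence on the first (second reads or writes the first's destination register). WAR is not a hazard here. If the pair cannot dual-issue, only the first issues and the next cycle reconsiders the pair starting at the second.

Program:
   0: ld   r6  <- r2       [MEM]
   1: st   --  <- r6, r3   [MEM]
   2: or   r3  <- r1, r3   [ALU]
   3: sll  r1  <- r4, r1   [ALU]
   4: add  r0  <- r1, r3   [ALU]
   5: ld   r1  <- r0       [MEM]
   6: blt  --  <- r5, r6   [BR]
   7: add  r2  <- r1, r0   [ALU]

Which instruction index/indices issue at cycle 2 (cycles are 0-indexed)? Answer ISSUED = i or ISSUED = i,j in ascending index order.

0. ld.MEM @i0  | no-port MEM/MEM
1. st.MEM or.ALU @i1&i2  | dual
2. sll.ALU @i3  | RAW r1
3. add.ALU @i4  | RAW r0
4. ld.MEM @i5  | no-port MEM/BR
5. blt.BR add.ALU @i6&i7  | dual

ISSUED = 3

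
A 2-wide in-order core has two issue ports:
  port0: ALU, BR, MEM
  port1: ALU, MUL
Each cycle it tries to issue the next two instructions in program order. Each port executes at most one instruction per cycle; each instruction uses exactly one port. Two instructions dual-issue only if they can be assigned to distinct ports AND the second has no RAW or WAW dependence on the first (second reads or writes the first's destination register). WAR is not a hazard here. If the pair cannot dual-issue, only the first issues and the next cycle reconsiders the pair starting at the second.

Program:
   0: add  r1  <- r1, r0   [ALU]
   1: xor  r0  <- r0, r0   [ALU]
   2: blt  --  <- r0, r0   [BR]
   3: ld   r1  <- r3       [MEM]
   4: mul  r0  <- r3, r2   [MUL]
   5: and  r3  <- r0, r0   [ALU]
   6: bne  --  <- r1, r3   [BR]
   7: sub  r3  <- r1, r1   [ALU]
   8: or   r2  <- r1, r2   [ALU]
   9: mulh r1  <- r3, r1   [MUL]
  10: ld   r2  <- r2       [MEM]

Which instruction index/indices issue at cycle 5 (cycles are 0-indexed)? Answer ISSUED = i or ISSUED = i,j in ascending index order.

ISSUED = 8,9

#0 head=0: add.ALU/xor.ALU i0,i1 pair
#1 head=2: blt.BR i2 no-port BR/MEM
#2 head=3: ld.MEM/mul.MUL i3,i4 pair
#3 head=5: and.ALU i5 RAW r3
#4 head=6: bne.BR/sub.ALU i6,i7 pair
#5 head=8: or.ALU/mulh.MUL i8,i9 pair
#6 head=10: ld.MEM i10 tail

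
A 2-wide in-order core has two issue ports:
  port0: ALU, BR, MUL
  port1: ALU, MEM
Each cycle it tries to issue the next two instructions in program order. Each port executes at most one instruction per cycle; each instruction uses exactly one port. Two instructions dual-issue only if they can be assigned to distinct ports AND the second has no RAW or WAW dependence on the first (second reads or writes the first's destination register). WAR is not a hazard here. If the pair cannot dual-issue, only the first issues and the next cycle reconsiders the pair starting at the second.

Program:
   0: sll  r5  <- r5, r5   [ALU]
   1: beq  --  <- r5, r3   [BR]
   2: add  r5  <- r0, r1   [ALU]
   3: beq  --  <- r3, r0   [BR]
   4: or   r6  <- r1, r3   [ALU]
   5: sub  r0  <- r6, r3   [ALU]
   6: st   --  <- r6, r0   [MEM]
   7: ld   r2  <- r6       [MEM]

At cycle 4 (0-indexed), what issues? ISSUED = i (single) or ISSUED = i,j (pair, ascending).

ISSUED = 6

#0 head=0: sll.ALU i0 RAW r5
#1 head=1: beq.BR;add.ALU i1/i2 dual
#2 head=3: beq.BR;or.ALU i3/i4 dual
#3 head=5: sub.ALU i5 RAW r0
#4 head=6: st.MEM i6 no-port MEM/MEM
#5 head=7: ld.MEM i7 tail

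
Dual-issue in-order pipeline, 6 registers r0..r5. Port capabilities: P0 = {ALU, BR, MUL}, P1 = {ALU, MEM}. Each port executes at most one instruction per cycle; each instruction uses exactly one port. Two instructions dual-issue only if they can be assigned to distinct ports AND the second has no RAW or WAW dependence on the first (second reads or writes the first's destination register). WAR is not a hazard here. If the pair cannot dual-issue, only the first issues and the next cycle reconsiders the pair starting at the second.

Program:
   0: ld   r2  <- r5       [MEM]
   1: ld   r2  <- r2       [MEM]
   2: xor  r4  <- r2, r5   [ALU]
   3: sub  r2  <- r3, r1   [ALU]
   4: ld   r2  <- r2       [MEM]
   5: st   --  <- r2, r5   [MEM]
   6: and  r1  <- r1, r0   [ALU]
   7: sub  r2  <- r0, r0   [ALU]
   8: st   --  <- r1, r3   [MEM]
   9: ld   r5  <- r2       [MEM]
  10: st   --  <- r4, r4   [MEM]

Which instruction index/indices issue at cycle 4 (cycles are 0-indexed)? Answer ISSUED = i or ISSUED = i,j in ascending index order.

ISSUED = 5,6

t=0 i0:ld.MEM ; no-port MEM/MEM
t=1 i1:ld.MEM ; RAW r2
t=2 i2,i3:xor.ALU/sub.ALU ; pair
t=3 i4:ld.MEM ; no-port MEM/MEM
t=4 i5,i6:st.MEM/and.ALU ; pair
t=5 i7,i8:sub.ALU/st.MEM ; pair
t=6 i9:ld.MEM ; no-port MEM/MEM
t=7 i10:st.MEM ; tail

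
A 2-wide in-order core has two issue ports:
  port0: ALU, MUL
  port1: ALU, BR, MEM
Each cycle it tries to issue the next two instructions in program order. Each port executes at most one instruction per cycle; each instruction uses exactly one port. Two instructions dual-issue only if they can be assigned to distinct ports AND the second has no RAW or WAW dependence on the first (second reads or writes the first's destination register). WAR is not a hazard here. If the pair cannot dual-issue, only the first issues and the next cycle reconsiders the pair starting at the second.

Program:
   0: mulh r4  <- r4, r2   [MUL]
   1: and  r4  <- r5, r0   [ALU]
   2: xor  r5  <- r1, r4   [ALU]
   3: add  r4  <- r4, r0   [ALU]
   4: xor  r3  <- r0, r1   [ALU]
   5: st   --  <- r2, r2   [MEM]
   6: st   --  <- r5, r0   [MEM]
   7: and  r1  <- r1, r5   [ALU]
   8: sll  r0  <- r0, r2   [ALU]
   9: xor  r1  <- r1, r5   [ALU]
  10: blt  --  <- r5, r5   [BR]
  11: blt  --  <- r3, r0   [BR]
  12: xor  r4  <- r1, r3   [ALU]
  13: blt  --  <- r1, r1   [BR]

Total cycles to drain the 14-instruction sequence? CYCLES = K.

[0] i0  mulh.MUL  -- WAW r4
[1] i1  and.ALU  -- RAW r4
[2] i2,i3  xor.ALU+add.ALU  -- dual
[3] i4,i5  xor.ALU+st.MEM  -- dual
[4] i6,i7  st.MEM+and.ALU  -- dual
[5] i8,i9  sll.ALU+xor.ALU  -- dual
[6] i10  blt.BR  -- no-port BR/BR
[7] i11,i12  blt.BR+xor.ALU  -- dual
[8] i13  blt.BR  -- tail

CYCLES = 9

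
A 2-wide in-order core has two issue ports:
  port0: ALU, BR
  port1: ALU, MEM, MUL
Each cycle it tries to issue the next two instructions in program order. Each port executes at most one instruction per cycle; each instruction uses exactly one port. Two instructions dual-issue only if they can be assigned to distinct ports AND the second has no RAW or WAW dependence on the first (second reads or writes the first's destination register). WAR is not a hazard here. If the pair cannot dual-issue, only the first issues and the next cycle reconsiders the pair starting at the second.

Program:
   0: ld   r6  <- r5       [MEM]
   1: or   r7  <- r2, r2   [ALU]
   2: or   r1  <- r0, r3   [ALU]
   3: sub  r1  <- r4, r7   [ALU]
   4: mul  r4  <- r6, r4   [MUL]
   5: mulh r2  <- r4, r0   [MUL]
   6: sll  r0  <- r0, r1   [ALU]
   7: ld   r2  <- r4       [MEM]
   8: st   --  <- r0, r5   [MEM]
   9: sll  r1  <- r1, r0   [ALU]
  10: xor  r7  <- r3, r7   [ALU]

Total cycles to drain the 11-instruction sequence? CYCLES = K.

CYCLES = 7

t=0 i0/i1:ld.MEM+or.ALU ; dual
t=1 i2:or.ALU ; WAW r1
t=2 i3/i4:sub.ALU+mul.MUL ; dual
t=3 i5/i6:mulh.MUL+sll.ALU ; dual
t=4 i7:ld.MEM ; no-port MEM/MEM
t=5 i8/i9:st.MEM+sll.ALU ; dual
t=6 i10:xor.ALU ; tail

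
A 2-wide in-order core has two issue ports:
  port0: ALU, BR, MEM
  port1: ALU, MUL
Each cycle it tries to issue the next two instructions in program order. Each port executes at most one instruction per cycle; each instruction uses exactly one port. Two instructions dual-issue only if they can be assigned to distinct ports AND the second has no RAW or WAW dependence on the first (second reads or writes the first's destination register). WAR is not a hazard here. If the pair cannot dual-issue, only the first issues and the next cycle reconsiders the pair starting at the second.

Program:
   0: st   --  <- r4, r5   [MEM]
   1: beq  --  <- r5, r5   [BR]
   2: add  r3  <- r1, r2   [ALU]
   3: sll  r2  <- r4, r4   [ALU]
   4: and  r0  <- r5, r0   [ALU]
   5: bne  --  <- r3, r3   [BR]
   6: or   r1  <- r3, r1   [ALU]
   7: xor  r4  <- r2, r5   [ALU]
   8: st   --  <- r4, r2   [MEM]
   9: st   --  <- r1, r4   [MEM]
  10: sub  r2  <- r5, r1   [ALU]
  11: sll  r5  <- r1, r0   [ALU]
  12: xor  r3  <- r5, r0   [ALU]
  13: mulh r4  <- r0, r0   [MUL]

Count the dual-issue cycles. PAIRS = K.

PAIRS = 5

  cy0 -> i0 (st) no-port MEM/BR
  cy1 -> i1+i2 (beq/add) dual
  cy2 -> i3+i4 (sll/and) dual
  cy3 -> i5+i6 (bne/or) dual
  cy4 -> i7 (xor) RAW r4
  cy5 -> i8 (st) no-port MEM/MEM
  cy6 -> i9+i10 (st/sub) dual
  cy7 -> i11 (sll) RAW r5
  cy8 -> i12+i13 (xor/mulh) dual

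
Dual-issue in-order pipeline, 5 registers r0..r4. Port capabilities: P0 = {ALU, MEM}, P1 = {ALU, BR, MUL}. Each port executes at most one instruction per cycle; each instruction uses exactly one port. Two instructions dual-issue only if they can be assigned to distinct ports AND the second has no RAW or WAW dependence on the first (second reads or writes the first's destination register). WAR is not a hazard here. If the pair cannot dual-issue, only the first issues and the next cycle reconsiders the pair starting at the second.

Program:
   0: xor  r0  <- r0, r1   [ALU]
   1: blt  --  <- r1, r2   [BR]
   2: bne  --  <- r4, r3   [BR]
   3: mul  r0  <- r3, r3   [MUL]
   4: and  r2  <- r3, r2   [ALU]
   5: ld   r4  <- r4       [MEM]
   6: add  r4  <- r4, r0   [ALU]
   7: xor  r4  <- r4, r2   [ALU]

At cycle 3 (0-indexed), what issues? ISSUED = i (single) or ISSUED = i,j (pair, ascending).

ISSUED = 5

[0] i0&i1  xor.ALU+blt.BR  -- pair
[1] i2  bne.BR  -- no-port BR/MUL
[2] i3&i4  mul.MUL+and.ALU  -- pair
[3] i5  ld.MEM  -- RAW+WAW r4
[4] i6  add.ALU  -- RAW+WAW r4
[5] i7  xor.ALU  -- tail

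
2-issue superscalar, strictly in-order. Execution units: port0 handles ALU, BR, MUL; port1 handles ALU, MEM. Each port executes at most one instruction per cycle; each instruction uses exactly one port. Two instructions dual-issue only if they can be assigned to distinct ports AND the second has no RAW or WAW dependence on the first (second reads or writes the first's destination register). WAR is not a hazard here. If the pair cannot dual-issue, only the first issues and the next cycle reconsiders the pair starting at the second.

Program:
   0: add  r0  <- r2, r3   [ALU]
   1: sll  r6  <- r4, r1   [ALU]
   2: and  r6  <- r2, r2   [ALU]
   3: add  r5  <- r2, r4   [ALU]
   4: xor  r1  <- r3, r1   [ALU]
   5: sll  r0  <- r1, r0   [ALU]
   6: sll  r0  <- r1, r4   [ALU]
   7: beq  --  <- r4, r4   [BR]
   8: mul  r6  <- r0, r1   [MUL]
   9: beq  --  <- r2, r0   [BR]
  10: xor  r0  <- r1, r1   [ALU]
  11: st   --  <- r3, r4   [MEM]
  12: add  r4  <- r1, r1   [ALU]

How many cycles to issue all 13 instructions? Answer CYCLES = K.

#0 head=0: add+sll i0+i1 2-wide
#1 head=2: and+add i2+i3 2-wide
#2 head=4: xor i4 RAW r1
#3 head=5: sll i5 WAW r0
#4 head=6: sll+beq i6+i7 2-wide
#5 head=8: mul i8 no-port MUL/BR
#6 head=9: beq+xor i9+i10 2-wide
#7 head=11: st+add i11+i12 2-wide

CYCLES = 8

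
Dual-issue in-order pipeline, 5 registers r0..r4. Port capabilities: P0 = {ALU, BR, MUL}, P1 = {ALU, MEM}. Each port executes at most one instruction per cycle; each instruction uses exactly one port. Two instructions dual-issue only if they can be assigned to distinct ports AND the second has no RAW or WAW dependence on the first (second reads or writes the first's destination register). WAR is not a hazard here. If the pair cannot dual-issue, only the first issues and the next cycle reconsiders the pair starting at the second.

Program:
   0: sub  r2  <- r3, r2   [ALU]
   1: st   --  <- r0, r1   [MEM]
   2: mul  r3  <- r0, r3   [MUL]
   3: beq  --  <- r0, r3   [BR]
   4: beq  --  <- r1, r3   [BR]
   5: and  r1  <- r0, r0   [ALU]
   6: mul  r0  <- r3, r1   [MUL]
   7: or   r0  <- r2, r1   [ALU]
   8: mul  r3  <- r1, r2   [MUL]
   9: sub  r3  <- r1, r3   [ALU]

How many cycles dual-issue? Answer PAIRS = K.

PAIRS = 3

c0: i0+i1 sub.ALU/st.MEM  pair
c1: i2 mul.MUL  no-port MUL/BR
c2: i3 beq.BR  no-port BR/BR
c3: i4+i5 beq.BR/and.ALU  pair
c4: i6 mul.MUL  WAW r0
c5: i7+i8 or.ALU/mul.MUL  pair
c6: i9 sub.ALU  tail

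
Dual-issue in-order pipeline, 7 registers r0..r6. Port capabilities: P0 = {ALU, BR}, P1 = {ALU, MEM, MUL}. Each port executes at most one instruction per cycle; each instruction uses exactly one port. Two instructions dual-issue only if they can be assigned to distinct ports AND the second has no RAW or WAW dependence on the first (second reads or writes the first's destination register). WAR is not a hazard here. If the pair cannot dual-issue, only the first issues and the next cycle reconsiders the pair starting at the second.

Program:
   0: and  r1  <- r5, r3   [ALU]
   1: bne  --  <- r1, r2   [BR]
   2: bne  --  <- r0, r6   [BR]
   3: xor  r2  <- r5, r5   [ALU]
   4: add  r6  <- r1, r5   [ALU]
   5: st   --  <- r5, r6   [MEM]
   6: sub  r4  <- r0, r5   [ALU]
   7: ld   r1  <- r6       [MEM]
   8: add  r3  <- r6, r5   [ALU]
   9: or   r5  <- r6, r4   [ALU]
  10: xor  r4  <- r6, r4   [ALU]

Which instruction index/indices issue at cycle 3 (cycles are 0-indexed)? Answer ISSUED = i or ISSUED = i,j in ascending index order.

ISSUED = 4

c0: i0 and.ALU  RAW r1
c1: i1 bne.BR  no-port BR/BR
c2: i2&i3 bne.BR/xor.ALU  2-wide
c3: i4 add.ALU  RAW r6
c4: i5&i6 st.MEM/sub.ALU  2-wide
c5: i7&i8 ld.MEM/add.ALU  2-wide
c6: i9&i10 or.ALU/xor.ALU  2-wide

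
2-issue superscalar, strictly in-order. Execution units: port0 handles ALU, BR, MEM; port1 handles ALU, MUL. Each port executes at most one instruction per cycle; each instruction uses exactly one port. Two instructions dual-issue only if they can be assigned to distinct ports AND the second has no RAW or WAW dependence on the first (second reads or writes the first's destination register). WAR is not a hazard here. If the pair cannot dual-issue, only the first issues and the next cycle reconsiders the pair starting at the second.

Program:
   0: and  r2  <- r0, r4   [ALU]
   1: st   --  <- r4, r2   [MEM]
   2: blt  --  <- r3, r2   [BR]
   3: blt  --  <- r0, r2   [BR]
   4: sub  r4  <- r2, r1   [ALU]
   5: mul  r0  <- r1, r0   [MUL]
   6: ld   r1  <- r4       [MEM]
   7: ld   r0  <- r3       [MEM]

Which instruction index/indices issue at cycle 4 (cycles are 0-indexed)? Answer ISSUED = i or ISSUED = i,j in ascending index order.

[0] i0  and  -- RAW r2
[1] i1  st  -- no-port MEM/BR
[2] i2  blt  -- no-port BR/BR
[3] i3,i4  blt+sub  -- pair
[4] i5,i6  mul+ld  -- pair
[5] i7  ld  -- tail

ISSUED = 5,6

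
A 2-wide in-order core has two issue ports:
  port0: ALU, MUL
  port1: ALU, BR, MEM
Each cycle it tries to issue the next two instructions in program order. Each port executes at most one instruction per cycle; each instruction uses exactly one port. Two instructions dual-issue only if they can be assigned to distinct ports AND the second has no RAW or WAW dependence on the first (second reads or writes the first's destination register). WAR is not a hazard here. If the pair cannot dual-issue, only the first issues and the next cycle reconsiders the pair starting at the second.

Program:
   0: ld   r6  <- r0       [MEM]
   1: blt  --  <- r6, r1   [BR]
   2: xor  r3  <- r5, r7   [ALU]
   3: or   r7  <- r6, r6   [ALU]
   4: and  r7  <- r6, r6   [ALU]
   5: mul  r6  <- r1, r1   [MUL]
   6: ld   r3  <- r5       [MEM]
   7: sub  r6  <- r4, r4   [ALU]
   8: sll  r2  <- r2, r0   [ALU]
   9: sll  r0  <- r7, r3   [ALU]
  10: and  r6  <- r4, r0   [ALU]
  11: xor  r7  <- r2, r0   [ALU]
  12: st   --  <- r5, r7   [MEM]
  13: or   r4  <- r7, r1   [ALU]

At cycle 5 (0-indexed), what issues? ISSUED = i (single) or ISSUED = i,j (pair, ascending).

ISSUED = 8,9

#0 head=0: ld i0 no-port MEM/BR
#1 head=1: blt xor i1+i2 2-wide
#2 head=3: or i3 WAW r7
#3 head=4: and mul i4+i5 2-wide
#4 head=6: ld sub i6+i7 2-wide
#5 head=8: sll sll i8+i9 2-wide
#6 head=10: and xor i10+i11 2-wide
#7 head=12: st or i12+i13 2-wide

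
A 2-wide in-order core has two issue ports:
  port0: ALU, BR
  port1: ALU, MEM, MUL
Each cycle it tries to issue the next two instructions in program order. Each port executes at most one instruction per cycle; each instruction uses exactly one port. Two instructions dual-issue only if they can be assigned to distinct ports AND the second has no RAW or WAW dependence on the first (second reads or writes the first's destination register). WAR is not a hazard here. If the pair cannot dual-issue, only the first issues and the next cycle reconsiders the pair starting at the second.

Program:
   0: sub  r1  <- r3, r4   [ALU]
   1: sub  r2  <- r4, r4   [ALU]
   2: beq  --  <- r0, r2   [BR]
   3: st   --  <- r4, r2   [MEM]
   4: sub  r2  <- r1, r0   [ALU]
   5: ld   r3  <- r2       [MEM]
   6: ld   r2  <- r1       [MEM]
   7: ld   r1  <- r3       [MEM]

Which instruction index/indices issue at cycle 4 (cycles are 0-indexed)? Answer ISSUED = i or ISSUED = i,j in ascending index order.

[0] i0&i1  sub.ALU+sub.ALU  -- pair
[1] i2&i3  beq.BR+st.MEM  -- pair
[2] i4  sub.ALU  -- RAW r2
[3] i5  ld.MEM  -- no-port MEM/MEM
[4] i6  ld.MEM  -- no-port MEM/MEM
[5] i7  ld.MEM  -- tail

ISSUED = 6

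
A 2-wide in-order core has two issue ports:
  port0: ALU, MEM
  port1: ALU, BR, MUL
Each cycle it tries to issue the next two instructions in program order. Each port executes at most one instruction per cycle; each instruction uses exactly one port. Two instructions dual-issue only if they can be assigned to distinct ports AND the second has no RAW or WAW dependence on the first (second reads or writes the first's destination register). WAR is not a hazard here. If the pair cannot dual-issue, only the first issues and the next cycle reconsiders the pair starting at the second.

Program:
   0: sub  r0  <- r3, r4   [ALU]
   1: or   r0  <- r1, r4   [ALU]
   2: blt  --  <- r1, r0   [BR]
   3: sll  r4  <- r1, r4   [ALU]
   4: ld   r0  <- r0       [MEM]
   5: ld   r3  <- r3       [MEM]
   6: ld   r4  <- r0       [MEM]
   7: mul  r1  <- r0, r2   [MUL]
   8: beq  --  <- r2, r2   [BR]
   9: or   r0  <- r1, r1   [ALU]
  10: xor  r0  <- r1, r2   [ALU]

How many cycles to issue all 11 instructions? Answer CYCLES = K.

[0] i0  sub.ALU  -- WAW r0
[1] i1  or.ALU  -- RAW r0
[2] i2,i3  blt.BR/sll.ALU  -- pair
[3] i4  ld.MEM  -- no-port MEM/MEM
[4] i5  ld.MEM  -- no-port MEM/MEM
[5] i6,i7  ld.MEM/mul.MUL  -- pair
[6] i8,i9  beq.BR/or.ALU  -- pair
[7] i10  xor.ALU  -- tail

CYCLES = 8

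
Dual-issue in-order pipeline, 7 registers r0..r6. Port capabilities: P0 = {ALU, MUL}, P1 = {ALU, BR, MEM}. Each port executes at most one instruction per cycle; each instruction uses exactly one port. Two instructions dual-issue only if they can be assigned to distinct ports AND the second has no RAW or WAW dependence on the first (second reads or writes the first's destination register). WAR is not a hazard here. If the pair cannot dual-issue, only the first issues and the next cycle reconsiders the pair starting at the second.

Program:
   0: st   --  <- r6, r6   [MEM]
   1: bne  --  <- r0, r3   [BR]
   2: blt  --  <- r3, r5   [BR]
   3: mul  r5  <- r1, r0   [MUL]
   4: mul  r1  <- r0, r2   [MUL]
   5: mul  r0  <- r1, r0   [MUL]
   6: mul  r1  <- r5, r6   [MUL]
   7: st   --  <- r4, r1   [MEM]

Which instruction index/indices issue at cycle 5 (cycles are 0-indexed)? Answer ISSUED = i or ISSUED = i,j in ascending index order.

  cy0 -> i0 (st.MEM) no-port MEM/BR
  cy1 -> i1 (bne.BR) no-port BR/BR
  cy2 -> i2/i3 (blt.BR/mul.MUL) 2-wide
  cy3 -> i4 (mul.MUL) no-port MUL/MUL
  cy4 -> i5 (mul.MUL) no-port MUL/MUL
  cy5 -> i6 (mul.MUL) RAW r1
  cy6 -> i7 (st.MEM) tail

ISSUED = 6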